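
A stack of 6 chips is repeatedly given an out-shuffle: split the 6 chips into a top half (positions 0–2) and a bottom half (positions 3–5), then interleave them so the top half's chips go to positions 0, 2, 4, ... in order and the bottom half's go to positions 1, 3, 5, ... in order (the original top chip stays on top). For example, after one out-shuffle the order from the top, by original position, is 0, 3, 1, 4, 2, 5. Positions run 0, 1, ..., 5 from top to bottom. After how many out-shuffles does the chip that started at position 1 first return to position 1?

Follow position 1 under repeated out-shuffles:
1 → 2 → 4 → 3 → 1
It first returns after 4 out-shuffles.

4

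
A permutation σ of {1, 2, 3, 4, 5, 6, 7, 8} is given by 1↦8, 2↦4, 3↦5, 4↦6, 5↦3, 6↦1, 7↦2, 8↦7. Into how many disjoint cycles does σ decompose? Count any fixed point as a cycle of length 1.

2

Cycle decomposition: (1 8 7 2 4 6) (3 5).
2 cycles.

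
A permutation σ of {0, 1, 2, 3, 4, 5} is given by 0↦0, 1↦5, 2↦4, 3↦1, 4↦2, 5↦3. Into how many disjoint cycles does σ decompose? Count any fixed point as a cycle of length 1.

3

Cycle decomposition: (0) (1 5 3) (2 4).
3 cycles.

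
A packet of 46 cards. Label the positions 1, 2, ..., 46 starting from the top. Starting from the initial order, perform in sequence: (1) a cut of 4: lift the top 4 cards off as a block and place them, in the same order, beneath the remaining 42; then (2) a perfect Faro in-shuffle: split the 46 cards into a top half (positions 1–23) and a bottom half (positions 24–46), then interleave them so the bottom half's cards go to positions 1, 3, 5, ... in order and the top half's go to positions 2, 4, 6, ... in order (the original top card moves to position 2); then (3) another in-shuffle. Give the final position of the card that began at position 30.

Track the card from position 30 forward through each operation:
  after op 1 (cut 4): 30 → 26
  after op 2 (in-shuffle): 26 → 5
  after op 3 (in-shuffle): 5 → 10

10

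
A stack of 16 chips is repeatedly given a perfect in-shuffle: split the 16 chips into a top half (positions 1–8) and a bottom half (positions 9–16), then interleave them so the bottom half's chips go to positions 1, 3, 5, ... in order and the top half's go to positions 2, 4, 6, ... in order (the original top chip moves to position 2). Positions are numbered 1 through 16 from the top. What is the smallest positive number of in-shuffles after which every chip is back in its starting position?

The in-shuffle permutes the 16 positions with cycle lengths [8, 8].
Every chip is home exactly when every cycle has completed a whole number of laps, i.e. after lcm(8) = 8 in-shuffles.

8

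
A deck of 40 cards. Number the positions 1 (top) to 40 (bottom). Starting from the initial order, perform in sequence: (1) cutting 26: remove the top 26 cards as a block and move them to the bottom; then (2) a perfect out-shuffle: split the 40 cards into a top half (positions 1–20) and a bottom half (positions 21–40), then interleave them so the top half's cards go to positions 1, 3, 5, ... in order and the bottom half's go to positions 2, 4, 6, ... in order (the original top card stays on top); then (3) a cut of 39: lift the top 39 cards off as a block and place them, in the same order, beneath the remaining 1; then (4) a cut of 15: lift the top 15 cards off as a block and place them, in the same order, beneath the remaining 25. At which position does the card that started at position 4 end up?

21

Track the card from position 4 forward through each operation:
  after op 1 (cut 26): 4 → 18
  after op 2 (out-shuffle): 18 → 35
  after op 3 (cut 39): 35 → 36
  after op 4 (cut 15): 36 → 21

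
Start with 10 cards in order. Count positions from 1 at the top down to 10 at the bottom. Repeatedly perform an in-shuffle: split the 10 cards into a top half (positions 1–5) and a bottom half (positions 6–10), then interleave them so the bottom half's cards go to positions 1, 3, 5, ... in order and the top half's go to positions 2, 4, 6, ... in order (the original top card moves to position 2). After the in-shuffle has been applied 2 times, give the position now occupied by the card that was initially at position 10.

7

Track the card's position through each in-shuffle:
10 → 9 → 7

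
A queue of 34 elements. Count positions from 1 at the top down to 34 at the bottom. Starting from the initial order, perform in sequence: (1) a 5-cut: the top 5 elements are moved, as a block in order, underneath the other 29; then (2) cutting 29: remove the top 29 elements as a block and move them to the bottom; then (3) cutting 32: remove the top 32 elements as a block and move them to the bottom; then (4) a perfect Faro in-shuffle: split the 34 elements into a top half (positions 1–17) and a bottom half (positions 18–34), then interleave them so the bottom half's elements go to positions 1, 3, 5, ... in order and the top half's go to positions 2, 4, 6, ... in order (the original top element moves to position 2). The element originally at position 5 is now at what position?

Track the element from position 5 forward through each operation:
  after op 1 (cut 5): 5 → 34
  after op 2 (cut 29): 34 → 5
  after op 3 (cut 32): 5 → 7
  after op 4 (in-shuffle): 7 → 14

14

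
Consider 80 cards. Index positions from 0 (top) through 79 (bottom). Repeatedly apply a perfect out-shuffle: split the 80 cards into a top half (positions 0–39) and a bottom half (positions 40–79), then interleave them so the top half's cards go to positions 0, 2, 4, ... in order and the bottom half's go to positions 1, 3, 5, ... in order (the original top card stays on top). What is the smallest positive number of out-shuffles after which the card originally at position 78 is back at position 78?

39

Follow position 78 under repeated out-shuffles:
78 → 77 → 75 → 71 → 63 → 47 → 15 → 30 → ... → 78 (length 39)
It first returns after 39 out-shuffles.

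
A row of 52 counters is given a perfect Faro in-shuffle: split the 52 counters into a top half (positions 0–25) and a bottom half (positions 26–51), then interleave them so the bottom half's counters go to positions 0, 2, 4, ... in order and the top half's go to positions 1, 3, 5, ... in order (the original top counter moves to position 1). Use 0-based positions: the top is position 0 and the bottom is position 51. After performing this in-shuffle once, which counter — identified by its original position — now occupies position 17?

Work backwards from position 17, undoing one in-shuffle at a time:
17 ← 8
So the counter now at position 17 started at position 8.

8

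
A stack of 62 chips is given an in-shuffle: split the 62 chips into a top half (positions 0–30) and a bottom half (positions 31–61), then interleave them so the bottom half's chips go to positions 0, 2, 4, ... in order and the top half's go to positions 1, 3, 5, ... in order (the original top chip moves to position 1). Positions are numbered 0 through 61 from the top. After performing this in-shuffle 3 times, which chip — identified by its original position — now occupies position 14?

Work backwards from position 14, undoing one in-shuffle at a time:
14 ← 38 ← 50 ← 56
So the chip now at position 14 started at position 56.

56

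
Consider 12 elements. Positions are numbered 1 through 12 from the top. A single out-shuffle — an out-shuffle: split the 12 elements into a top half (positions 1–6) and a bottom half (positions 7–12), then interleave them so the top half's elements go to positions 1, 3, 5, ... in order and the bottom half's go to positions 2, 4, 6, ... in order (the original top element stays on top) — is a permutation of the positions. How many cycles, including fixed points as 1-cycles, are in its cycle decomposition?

Trace each unvisited position around until it returns:
(1) (2 3 5 9 6 11 10 8 4 7) (12)
3 cycles in total.

3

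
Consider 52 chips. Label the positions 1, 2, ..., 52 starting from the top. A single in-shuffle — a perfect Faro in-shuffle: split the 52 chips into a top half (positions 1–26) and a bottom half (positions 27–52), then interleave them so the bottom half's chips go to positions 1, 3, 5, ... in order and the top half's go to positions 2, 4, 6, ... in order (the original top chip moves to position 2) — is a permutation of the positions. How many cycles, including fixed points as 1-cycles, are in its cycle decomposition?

Trace each unvisited position around until it returns:
(1 2 4 8 16 32 ... len 52)
1 cycle in total.

1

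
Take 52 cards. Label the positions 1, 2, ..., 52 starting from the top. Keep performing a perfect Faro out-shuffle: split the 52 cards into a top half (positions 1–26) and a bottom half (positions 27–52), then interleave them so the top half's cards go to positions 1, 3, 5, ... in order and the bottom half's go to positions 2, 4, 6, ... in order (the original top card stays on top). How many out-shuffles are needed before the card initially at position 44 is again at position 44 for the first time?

Follow position 44 under repeated out-shuffles:
44 → 36 → 20 → 39 → 26 → 51 → 50 → 48 → 44
It first returns after 8 out-shuffles.

8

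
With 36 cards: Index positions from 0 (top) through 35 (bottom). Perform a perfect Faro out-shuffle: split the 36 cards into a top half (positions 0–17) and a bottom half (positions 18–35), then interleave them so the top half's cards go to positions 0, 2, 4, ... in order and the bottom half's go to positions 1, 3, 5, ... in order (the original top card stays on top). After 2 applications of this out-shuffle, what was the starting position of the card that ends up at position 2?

18

Work backwards from position 2, undoing one out-shuffle at a time:
2 ← 1 ← 18
So the card now at position 2 started at position 18.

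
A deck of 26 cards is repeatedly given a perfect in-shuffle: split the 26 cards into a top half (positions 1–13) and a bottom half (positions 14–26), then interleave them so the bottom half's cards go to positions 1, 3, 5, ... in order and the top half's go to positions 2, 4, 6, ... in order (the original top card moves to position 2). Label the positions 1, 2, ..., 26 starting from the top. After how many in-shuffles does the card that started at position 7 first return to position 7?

Follow position 7 under repeated in-shuffles:
7 → 14 → 1 → 2 → 4 → 8 → 16 → 5 → 10 → 20 → 13 → 26 → 25 → 23 → 19 → 11 → 22 → 17 → 7
It first returns after 18 in-shuffles.

18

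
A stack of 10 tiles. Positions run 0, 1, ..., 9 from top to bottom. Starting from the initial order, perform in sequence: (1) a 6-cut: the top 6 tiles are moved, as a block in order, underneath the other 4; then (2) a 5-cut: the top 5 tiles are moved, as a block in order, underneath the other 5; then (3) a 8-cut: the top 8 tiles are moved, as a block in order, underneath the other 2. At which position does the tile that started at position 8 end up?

9

Track the tile from position 8 forward through each operation:
  after op 1 (cut 6): 8 → 2
  after op 2 (cut 5): 2 → 7
  after op 3 (cut 8): 7 → 9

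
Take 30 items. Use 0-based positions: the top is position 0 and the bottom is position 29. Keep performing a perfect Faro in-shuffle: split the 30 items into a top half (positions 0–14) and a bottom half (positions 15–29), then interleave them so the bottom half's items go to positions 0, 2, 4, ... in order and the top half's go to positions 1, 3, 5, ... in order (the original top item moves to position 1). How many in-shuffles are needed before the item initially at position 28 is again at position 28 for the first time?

Follow position 28 under repeated in-shuffles:
28 → 26 → 22 → 14 → 29 → 28
It first returns after 5 in-shuffles.

5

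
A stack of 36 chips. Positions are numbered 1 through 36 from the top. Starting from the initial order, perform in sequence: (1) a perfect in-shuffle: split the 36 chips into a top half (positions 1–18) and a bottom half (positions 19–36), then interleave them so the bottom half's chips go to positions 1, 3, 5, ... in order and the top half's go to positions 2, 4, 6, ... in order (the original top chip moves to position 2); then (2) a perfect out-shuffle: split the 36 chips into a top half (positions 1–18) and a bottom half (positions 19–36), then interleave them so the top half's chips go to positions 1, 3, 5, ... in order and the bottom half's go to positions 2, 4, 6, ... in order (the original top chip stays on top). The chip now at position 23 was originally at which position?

Undo the operations in reverse order, starting from position 23:
  undo op 2 (out-shuffle, from top half): 23 ← 12
  undo op 1 (in-shuffle, from top half): 12 ← 6
So the chip at position 23 came from original position 6.

6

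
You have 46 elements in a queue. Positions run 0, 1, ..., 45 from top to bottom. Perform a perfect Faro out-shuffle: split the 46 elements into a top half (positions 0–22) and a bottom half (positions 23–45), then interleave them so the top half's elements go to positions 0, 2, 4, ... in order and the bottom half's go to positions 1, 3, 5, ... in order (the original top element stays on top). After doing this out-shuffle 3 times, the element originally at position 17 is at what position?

Track the element's position through each out-shuffle:
17 → 34 → 23 → 1

1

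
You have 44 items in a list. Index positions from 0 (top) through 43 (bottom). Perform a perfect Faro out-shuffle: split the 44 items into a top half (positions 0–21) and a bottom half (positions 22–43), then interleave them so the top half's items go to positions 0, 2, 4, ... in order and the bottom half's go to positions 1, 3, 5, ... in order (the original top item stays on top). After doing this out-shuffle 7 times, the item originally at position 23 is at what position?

Track the item's position through each out-shuffle:
23 → 3 → 6 → 12 → 24 → 5 → 10 → 20

20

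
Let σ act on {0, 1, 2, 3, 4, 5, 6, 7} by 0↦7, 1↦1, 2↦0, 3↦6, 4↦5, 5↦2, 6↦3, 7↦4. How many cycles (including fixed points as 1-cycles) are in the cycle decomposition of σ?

3

Cycle decomposition: (0 7 4 5 2) (1) (3 6).
3 cycles.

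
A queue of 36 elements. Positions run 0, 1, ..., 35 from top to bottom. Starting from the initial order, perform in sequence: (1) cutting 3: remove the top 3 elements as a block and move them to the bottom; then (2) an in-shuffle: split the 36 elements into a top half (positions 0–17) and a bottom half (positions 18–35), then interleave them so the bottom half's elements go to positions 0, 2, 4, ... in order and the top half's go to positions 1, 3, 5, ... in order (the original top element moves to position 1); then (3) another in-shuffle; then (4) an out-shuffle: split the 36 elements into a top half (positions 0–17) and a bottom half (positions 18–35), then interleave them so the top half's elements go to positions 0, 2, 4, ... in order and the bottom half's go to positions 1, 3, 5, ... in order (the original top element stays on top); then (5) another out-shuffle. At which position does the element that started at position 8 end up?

22

Track the element from position 8 forward through each operation:
  after op 1 (cut 3): 8 → 5
  after op 2 (in-shuffle): 5 → 11
  after op 3 (in-shuffle): 11 → 23
  after op 4 (out-shuffle): 23 → 11
  after op 5 (out-shuffle): 11 → 22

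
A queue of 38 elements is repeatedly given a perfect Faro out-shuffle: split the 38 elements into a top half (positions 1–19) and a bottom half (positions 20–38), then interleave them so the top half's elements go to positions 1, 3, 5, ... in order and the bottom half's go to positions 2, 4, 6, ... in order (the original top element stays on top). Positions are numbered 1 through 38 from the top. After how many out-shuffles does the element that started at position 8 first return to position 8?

Follow position 8 under repeated out-shuffles:
8 → 15 → 29 → 20 → 2 → 3 → 5 → 9 → ... → 8 (length 36)
It first returns after 36 out-shuffles.

36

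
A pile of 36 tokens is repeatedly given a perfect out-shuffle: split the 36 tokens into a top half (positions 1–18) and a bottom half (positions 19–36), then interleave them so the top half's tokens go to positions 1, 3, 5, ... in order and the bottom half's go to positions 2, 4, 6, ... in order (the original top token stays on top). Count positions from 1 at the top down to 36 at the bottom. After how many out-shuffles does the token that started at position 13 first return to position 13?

12

Follow position 13 under repeated out-shuffles:
13 → 25 → 14 → 27 → 18 → 35 → 34 → 32 → 28 → 20 → 4 → 7 → 13
It first returns after 12 out-shuffles.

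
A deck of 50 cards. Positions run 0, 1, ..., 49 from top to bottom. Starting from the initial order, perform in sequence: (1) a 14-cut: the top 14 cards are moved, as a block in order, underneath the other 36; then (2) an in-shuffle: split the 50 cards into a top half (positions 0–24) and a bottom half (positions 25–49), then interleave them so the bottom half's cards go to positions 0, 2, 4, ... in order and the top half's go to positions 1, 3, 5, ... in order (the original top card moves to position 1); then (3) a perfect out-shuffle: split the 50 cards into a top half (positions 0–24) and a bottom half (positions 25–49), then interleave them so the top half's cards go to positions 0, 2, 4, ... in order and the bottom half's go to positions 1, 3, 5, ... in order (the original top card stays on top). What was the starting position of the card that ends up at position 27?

Undo the operations in reverse order, starting from position 27:
  undo op 3 (out-shuffle, from bottom half): 27 ← 38
  undo op 2 (in-shuffle, from bottom half): 38 ← 44
  undo op 1 (cut 14): 44 ← 8
So the card at position 27 came from original position 8.

8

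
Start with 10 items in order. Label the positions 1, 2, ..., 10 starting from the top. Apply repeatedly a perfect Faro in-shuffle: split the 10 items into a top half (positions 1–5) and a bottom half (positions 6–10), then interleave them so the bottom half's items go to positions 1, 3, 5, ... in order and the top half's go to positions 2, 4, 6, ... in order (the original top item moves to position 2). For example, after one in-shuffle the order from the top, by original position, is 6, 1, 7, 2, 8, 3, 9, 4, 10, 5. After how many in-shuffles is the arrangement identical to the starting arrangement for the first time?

The in-shuffle permutes the 10 positions with cycle lengths [10].
Every item is home exactly when every cycle has completed a whole number of laps, i.e. after lcm(10) = 10 in-shuffles.

10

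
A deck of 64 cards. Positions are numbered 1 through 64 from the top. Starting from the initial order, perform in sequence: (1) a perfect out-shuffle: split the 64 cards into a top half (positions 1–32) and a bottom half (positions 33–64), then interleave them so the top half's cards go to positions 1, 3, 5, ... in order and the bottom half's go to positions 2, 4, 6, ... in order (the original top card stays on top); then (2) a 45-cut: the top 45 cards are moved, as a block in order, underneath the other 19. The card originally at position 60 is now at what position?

Track the card from position 60 forward through each operation:
  after op 1 (out-shuffle): 60 → 56
  after op 2 (cut 45): 56 → 11

11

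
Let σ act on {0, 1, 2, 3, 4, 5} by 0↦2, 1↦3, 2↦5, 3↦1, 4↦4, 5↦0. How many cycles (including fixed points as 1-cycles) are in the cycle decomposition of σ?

3

Cycle decomposition: (0 2 5) (1 3) (4).
3 cycles.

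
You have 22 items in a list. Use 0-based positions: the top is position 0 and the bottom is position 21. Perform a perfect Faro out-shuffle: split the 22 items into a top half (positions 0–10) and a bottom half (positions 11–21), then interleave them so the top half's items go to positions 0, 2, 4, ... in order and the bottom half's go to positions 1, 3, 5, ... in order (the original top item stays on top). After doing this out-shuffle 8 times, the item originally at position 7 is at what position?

7

Track the item's position through each out-shuffle:
7 → 14 → 7 → 14 → 7 → 14 → 7 → 14 → 7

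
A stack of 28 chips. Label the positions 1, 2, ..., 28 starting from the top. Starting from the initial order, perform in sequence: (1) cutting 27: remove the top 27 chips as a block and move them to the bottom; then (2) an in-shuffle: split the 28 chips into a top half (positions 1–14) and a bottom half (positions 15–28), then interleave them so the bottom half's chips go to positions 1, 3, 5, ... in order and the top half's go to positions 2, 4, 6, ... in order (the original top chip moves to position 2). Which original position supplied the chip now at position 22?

10

Undo the operations in reverse order, starting from position 22:
  undo op 2 (in-shuffle, from top half): 22 ← 11
  undo op 1 (cut 27): 11 ← 10
So the chip at position 22 came from original position 10.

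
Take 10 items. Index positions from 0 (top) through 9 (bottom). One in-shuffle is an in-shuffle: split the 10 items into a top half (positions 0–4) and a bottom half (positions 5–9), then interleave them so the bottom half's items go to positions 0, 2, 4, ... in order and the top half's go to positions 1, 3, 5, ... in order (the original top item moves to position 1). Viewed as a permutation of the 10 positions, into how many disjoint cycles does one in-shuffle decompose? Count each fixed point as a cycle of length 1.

Trace each unvisited position around until it returns:
(0 1 3 7 4 9 8 6 2 5)
1 cycle in total.

1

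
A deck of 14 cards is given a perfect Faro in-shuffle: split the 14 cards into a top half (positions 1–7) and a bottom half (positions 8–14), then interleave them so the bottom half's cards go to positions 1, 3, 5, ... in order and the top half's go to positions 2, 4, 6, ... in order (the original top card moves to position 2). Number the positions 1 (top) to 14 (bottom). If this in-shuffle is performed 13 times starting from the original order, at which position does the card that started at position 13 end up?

Track position through each in-shuffle: 13 → 11 → 7 → 14 → 13 → ... (continuing for 13 shuffles total) → 11.

11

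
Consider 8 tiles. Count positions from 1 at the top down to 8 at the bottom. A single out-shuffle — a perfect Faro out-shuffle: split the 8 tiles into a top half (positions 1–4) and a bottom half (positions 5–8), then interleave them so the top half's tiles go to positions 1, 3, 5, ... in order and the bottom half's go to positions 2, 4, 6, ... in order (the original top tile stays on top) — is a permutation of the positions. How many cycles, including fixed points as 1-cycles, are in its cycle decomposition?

4

Trace each unvisited position around until it returns:
(1) (2 3 5) (4 7 6) (8)
4 cycles in total.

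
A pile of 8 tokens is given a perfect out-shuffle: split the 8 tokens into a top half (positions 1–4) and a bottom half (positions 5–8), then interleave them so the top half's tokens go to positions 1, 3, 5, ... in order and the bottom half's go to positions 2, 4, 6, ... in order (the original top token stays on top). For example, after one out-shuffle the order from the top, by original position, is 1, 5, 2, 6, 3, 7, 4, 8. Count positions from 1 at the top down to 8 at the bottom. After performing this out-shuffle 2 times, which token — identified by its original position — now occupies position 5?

2

Work backwards from position 5, undoing one out-shuffle at a time:
5 ← 3 ← 2
So the token now at position 5 started at position 2.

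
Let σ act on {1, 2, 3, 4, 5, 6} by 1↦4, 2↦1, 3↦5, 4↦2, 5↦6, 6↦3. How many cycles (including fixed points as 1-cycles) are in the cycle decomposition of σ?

Cycle decomposition: (1 4 2) (3 5 6).
2 cycles.

2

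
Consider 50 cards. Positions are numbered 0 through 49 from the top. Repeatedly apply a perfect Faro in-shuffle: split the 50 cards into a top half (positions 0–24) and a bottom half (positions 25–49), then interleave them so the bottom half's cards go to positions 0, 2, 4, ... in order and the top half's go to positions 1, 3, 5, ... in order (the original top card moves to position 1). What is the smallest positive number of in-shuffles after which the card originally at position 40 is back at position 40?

8

Follow position 40 under repeated in-shuffles:
40 → 30 → 10 → 21 → 43 → 36 → 22 → 45 → 40
It first returns after 8 in-shuffles.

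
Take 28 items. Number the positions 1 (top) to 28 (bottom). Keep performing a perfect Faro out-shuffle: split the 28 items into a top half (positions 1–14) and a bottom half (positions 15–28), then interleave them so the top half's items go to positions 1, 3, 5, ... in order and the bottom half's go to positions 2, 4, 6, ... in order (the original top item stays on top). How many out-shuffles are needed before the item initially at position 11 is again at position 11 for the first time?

18

Follow position 11 under repeated out-shuffles:
11 → 21 → 14 → 27 → 26 → 24 → 20 → 12 → 23 → 18 → 8 → 15 → 2 → 3 → 5 → 9 → 17 → 6 → 11
It first returns after 18 out-shuffles.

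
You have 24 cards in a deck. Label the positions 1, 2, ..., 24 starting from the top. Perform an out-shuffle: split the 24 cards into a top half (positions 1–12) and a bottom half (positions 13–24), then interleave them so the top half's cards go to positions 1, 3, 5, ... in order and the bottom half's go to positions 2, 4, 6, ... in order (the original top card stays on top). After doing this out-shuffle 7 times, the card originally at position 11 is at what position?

Track the card's position through each out-shuffle:
11 → 21 → 18 → 12 → 23 → 22 → 20 → 16

16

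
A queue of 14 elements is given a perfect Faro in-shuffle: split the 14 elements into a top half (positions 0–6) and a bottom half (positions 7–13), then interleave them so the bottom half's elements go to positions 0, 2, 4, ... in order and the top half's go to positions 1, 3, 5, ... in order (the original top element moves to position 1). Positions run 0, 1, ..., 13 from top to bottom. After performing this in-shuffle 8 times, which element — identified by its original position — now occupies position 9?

9

Work backwards from position 9, undoing one in-shuffle at a time:
9 ← 4 ← 9 ← 4 ← 9 ← 4 ← 9 ← 4 ← 9
So the element now at position 9 started at position 9.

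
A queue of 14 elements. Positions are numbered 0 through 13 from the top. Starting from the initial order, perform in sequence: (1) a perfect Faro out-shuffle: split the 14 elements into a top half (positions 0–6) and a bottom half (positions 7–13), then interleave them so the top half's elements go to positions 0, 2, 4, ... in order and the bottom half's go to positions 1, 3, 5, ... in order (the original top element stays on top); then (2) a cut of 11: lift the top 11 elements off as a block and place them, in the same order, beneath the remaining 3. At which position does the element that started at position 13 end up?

2

Track the element from position 13 forward through each operation:
  after op 1 (out-shuffle): 13 → 13
  after op 2 (cut 11): 13 → 2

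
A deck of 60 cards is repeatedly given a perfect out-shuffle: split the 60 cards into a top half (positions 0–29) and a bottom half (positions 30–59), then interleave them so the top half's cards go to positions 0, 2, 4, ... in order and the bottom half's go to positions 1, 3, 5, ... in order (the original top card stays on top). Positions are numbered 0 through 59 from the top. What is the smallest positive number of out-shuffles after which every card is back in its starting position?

58

The out-shuffle permutes the 60 positions with cycle lengths [1, 1, 58].
Every card is home exactly when every cycle has completed a whole number of laps, i.e. after lcm(1, 58) = 58 out-shuffles.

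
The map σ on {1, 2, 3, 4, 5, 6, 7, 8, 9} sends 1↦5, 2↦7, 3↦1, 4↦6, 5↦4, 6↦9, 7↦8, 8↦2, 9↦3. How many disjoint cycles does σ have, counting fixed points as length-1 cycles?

2

Cycle decomposition: (1 5 4 6 9 3) (2 7 8).
2 cycles.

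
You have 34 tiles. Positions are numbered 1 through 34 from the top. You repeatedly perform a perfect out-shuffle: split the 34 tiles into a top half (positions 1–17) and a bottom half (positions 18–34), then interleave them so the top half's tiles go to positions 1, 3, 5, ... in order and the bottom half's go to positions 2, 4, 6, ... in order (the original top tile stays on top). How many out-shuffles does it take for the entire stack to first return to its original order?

The out-shuffle permutes the 34 positions with cycle lengths [1, 1, 2, 10, 10, 10].
Every tile is home exactly when every cycle has completed a whole number of laps, i.e. after lcm(1, 2, 10) = 10 out-shuffles.

10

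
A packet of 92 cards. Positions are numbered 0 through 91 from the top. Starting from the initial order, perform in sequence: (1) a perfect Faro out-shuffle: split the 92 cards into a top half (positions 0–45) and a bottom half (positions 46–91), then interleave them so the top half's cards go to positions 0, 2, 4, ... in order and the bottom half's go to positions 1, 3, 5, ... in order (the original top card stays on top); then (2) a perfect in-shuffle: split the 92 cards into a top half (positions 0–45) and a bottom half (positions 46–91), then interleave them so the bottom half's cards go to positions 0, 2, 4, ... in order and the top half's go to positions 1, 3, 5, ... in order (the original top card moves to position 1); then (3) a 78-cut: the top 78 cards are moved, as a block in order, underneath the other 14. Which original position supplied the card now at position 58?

Undo the operations in reverse order, starting from position 58:
  undo op 3 (cut 78): 58 ← 44
  undo op 2 (in-shuffle, from bottom half): 44 ← 68
  undo op 1 (out-shuffle, from top half): 68 ← 34
So the card at position 58 came from original position 34.

34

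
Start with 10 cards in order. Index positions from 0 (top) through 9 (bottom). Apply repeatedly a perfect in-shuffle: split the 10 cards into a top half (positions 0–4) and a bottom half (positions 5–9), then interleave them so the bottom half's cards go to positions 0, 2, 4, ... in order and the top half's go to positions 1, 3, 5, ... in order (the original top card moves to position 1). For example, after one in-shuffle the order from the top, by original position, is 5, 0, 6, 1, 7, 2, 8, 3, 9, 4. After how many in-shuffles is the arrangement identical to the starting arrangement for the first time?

10

The in-shuffle permutes the 10 positions with cycle lengths [10].
Every card is home exactly when every cycle has completed a whole number of laps, i.e. after lcm(10) = 10 in-shuffles.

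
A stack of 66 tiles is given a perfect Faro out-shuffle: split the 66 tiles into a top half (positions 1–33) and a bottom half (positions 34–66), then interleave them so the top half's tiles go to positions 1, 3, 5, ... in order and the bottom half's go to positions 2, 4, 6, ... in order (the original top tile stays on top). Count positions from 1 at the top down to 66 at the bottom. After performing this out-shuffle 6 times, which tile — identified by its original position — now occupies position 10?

Work backwards from position 10, undoing one out-shuffle at a time:
10 ← 38 ← 52 ← 59 ← 30 ← 48 ← 57
So the tile now at position 10 started at position 57.

57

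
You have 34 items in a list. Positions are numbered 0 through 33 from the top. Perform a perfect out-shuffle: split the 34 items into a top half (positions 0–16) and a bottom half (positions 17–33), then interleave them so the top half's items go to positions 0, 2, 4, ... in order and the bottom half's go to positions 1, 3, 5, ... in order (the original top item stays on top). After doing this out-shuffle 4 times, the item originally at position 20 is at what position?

Track the item's position through each out-shuffle:
20 → 7 → 14 → 28 → 23

23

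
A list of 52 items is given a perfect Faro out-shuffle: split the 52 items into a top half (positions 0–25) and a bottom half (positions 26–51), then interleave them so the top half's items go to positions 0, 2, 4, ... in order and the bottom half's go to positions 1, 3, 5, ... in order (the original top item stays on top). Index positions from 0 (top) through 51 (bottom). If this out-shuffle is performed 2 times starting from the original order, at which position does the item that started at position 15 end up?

9

Track the item's position through each out-shuffle:
15 → 30 → 9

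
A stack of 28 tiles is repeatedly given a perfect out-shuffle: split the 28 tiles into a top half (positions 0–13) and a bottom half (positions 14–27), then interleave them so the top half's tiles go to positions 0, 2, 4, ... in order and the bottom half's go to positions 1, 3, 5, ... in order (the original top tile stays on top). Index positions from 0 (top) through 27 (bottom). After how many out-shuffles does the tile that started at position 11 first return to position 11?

18

Follow position 11 under repeated out-shuffles:
11 → 22 → 17 → 7 → 14 → 1 → 2 → 4 → 8 → 16 → 5 → 10 → 20 → 13 → 26 → 25 → 23 → 19 → 11
It first returns after 18 out-shuffles.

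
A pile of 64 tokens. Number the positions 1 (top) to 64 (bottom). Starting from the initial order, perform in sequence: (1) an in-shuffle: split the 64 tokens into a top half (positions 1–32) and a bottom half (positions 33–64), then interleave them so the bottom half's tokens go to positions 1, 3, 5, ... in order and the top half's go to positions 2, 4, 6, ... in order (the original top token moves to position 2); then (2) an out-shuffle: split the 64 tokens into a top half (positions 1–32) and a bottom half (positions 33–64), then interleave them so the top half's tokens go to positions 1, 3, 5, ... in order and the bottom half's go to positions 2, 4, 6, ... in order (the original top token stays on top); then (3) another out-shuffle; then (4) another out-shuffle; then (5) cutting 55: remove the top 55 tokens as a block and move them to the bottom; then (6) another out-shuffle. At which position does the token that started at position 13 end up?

Track the token from position 13 forward through each operation:
  after op 1 (in-shuffle): 13 → 26
  after op 2 (out-shuffle): 26 → 51
  after op 3 (out-shuffle): 51 → 38
  after op 4 (out-shuffle): 38 → 12
  after op 5 (cut 55): 12 → 21
  after op 6 (out-shuffle): 21 → 41

41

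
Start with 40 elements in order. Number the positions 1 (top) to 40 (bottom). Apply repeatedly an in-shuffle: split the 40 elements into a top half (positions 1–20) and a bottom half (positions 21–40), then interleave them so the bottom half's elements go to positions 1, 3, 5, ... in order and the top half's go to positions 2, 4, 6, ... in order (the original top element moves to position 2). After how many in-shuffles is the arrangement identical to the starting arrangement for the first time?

20

The in-shuffle permutes the 40 positions with cycle lengths [20, 20].
Every element is home exactly when every cycle has completed a whole number of laps, i.e. after lcm(20) = 20 in-shuffles.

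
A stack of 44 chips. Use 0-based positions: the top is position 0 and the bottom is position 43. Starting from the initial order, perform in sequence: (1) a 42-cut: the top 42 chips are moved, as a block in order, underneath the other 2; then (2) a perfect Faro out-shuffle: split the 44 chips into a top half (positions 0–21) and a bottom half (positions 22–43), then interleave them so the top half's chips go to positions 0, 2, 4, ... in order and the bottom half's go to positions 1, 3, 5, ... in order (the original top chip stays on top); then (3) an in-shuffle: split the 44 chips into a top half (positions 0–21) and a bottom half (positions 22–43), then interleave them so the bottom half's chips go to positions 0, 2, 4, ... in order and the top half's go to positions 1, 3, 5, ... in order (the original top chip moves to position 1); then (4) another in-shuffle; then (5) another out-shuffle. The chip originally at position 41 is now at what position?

37

Track the chip from position 41 forward through each operation:
  after op 1 (cut 42): 41 → 43
  after op 2 (out-shuffle): 43 → 43
  after op 3 (in-shuffle): 43 → 42
  after op 4 (in-shuffle): 42 → 40
  after op 5 (out-shuffle): 40 → 37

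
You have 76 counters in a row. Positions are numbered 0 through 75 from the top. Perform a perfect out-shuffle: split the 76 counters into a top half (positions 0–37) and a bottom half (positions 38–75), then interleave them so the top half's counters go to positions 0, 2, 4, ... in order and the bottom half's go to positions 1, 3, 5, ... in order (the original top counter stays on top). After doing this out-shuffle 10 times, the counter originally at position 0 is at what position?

Position 0 is a fixed point of every out-shuffle, so the counter never moves.

0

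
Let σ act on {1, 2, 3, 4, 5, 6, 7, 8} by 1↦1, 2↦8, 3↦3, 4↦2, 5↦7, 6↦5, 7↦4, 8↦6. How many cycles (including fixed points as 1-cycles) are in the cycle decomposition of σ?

3

Cycle decomposition: (1) (2 8 6 5 7 4) (3).
3 cycles.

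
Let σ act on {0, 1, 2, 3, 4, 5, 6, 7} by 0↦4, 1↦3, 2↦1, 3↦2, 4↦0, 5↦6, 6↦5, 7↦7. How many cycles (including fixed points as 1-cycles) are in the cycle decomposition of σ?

4

Cycle decomposition: (0 4) (1 3 2) (5 6) (7).
4 cycles.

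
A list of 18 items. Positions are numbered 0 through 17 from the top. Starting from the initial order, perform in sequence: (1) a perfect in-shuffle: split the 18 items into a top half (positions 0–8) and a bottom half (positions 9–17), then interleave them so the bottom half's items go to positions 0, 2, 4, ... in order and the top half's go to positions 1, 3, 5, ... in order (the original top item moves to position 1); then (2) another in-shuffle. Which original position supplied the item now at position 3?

Undo the operations in reverse order, starting from position 3:
  undo op 2 (in-shuffle, from top half): 3 ← 1
  undo op 1 (in-shuffle, from top half): 1 ← 0
So the item at position 3 came from original position 0.

0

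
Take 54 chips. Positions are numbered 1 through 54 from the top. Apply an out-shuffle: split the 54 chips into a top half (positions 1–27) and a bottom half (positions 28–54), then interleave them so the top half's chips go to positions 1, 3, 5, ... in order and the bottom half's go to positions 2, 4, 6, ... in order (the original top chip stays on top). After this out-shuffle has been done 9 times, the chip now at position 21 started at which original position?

Work backwards from position 21, undoing one out-shuffle at a time:
21 ← 11 ← 6 ← 30 ← 42 ← 48 ← 51 ← 26 ← 40 ← 47
So the chip now at position 21 started at position 47.

47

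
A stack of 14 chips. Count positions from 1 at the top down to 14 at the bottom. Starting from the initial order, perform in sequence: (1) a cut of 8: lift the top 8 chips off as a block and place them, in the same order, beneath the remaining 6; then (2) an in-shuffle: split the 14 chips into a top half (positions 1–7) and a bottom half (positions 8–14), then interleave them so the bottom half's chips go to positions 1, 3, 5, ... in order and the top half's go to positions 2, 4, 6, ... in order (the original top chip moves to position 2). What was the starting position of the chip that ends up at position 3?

3

Undo the operations in reverse order, starting from position 3:
  undo op 2 (in-shuffle, from bottom half): 3 ← 9
  undo op 1 (cut 8): 9 ← 3
So the chip at position 3 came from original position 3.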